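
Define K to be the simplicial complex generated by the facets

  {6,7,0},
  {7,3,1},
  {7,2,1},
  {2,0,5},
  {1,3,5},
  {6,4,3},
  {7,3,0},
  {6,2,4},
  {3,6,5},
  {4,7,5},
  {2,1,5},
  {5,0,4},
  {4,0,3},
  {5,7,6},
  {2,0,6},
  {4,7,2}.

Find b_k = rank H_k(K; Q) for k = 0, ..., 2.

We work with the vertex ordering 0 < 1 < 2 < 3 < 4 < 5 < 6 < 7. The simplices of K, each written with vertices in increasing order, are:

  0-simplices (8): [0], [1], [2], [3], [4], [5], [6], [7]
  1-simplices (24): (24 of them)
  2-simplices (16): [0,2,5], [0,2,6], [0,3,4], [0,3,7], [0,4,5], [0,6,7], [1,2,5], [1,2,7], [1,3,5], [1,3,7], [2,4,6], [2,4,7], [3,4,6], [3,5,6], [4,5,7], [5,6,7]

giving chain groups C_0 ≅ Z^8, C_1 ≅ Z^24, C_2 ≅ Z^16.

The boundary map ∂_1: C_1 → C_0 is given by ∂[p,q] = [q] − [p].
The resulting 8×24 matrix has rank 7, and its Smith normal form has invariant factors (1,1,1,1,1,1,1).

∂_2: C_2 → C_1 sends each 2-simplex [p,q,r] to [q,r] − [p,r] + [p,q]. For instance
  ∂[0,6,7] = [6,7] − [0,7] + [0,6],
  ∂[1,3,7] = [3,7] − [1,7] + [1,3].
As a 24×16 matrix over Z this has rank 15, with invariant factors (1,1,1,1,1,1,1,1,1,1,1,1,1,1,1).

From H_k ≅ ker(∂_k) / im(∂_{k+1}) we obtain:

  H_0: rank C_0 − rank ∂_1 = 8 − 7 = 1, and the invariant factors of ∂_1 are all 1, so H_0 ≅ Z.
  H_1: rank ker ∂_1 − rank ∂_2 = (24 − 7) − 15 = 2, and the invariant factors of ∂_2 are all 1, so H_1 ≅ Z^2.
  H_2: rank ker ∂_2 − rank ∂_3 = (16 − 15) − 0 = 1, and there is no ∂_3, so H_2 ≅ Z.

Hence the Betti numbers are b_0 = 1, b_1 = 2, b_2 = 1.

b_0 = 1, b_1 = 2, b_2 = 1.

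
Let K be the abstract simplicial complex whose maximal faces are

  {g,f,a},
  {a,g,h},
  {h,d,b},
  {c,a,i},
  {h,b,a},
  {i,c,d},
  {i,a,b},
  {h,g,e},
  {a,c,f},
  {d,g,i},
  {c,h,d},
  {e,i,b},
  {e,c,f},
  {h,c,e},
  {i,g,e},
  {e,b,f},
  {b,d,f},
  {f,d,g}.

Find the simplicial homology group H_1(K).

H_1 ≅ Z^2.

We work with the vertex ordering a < b < c < d < e < f < g < h < i. The simplices of K, each written with vertices in increasing order, are:

  0-simplices (9): a, b, c, d, e, f, g, h, i
  1-simplices (27): ab, ac, af, ag, ah, ai, bd, be, bf, bh, bi, cd, ce, cf, ch, ci, df, dg, dh, di, ef, eg, eh, ei, fg, gh, gi
  2-simplices (18): abh, abi, acf, aci, afg, agh, bdf, bdh, bef, bei, cdh, cdi, cef, ceh, dfg, dgi, egh, egi

so the chain groups are C_0 ≅ Z^9, C_1 ≅ Z^27, C_2 ≅ Z^18.

The boundary map ∂_1: C_1 → C_0 is given by ∂[p,q] = [q] − [p]. For instance
  ∂bi = i − b.
As a 9×27 matrix over Z this has rank 8, with invariant factors (1,1,1,1,1,1,1,1).

The boundary map ∂_2: C_2 → C_1 sends each 2-simplex [p,q,r] to [q,r] − [p,r] + [p,q]. For instance
  ∂ceh = eh − ch + ce,
  ∂egi = gi − ei + eg.
This gives a 27×18 integer matrix of rank 17; reducing to Smith normal form yields diagonal entries (1,1,1,1,1,1,1,1,1,1,1,1,1,1,1,1,1).

From H_k ≅ ker(∂_k) / im(∂_{k+1}) we obtain:

  H_1: rank ker ∂_1 − rank ∂_2 = (27 − 8) − 17 = 2, and the invariant factors of ∂_2 are all 1, so H_1 = Z^2.

(K is a triangulation of the torus T^2.)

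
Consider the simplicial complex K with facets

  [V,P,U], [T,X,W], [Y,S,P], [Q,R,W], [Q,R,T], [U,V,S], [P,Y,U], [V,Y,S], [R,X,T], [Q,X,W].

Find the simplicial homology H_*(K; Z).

H_0 ≅ Z^2,  H_1 ≅ Z^2,  H_2 = 0.

K has 10 vertices, 20 edges, 10 triangles.
rank ∂_0 = 0, rank ∂_1 = 8 ⇒ b_0 = 10 − 0 − 8 = 2; all invariant factors of ∂_1 are 1 so no torsion. So H_0 = Z^2.
rank ∂_1 = 8, rank ∂_2 = 10 ⇒ b_1 = 20 − 8 − 10 = 2; all invariant factors of ∂_2 are 1 so no torsion. So H_1 = Z^2.
rank ∂_2 = 10, rank ∂_3 = 0 ⇒ b_2 = 10 − 10 − 0 = 0. So H_2 = 0.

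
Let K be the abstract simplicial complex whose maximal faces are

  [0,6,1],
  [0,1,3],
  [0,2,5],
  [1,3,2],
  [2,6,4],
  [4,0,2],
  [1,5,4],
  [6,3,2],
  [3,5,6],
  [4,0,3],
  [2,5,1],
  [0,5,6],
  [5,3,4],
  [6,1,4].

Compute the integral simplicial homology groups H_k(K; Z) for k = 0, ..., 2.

We work with the vertex ordering 0 < 1 < 2 < 3 < 4 < 5 < 6. The simplices of K, each written with vertices in increasing order, are:

  0-simplices (7): [0], [1], [2], [3], [4], [5], [6]
  1-simplices (21): [0,1], [0,2], [0,3], [0,4], [0,5], [0,6], [1,2], [1,3], [1,4], [1,5], [1,6], [2,3], [2,4], [2,5], [2,6], [3,4], [3,5], [3,6], [4,5], [4,6], [5,6]
  2-simplices (14): [0,1,3], [0,1,6], [0,2,4], [0,2,5], [0,3,4], [0,5,6], [1,2,3], [1,2,5], [1,4,5], [1,4,6], [2,3,6], [2,4,6], [3,4,5], [3,5,6]

so the chain groups are C_0 ≅ Z^7, C_1 ≅ Z^21, C_2 ≅ Z^14.

Boundary ∂_1: C_1 → C_0 sends each edge [p,q] (with p < q) to q − p. For instance
  ∂[2,6] = [6] − [2].
As a 7×21 matrix over Z this has rank 6, with invariant factors (1,1,1,1,1,1).

∂_2: C_2 → C_1 sends each 2-simplex [p,q,r] to [q,r] − [p,r] + [p,q]. For instance
  ∂[0,5,6] = [5,6] − [0,6] + [0,5],
  ∂[0,1,6] = [1,6] − [0,6] + [0,1].
This gives a 21×14 integer matrix of rank 13; reducing to Smith normal form yields diagonal entries (1,1,1,1,1,1,1,1,1,1,1,1,1).

Now H_k = ker ∂_k / im ∂_{k+1}, so:

  H_0: rank C_0 − rank ∂_1 = 7 − 6 = 1, and the invariant factors of ∂_1 are all 1, so H_0 ≅ Z.
  H_1: rank ker ∂_1 − rank ∂_2 = (21 − 6) − 13 = 2, and the invariant factors of ∂_2 are all 1, so H_1 ≅ Z^2.
  H_2: rank ker ∂_2 − rank ∂_3 = (14 − 13) − 0 = 1, and there is no ∂_3, so H_2 ≅ Z.

H_0 = Z,  H_1 = Z^2,  H_2 = Z.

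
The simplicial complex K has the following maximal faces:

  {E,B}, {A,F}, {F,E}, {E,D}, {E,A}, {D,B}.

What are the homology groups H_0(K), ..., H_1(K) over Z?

Order the vertices as A < B < D < E < F. Listing each simplex with vertices in this order, K has dimension 1 with simplices:

  0-simplices (5): A, B, D, E, F
  1-simplices (6): AE, AF, BD, BE, DE, EF

giving chain groups C_0 ≅ Z^5, C_1 ≅ Z^6.

The boundary map ∂_1: C_1 → C_0 maps an edge to its endpoints' difference, ∂[p,q] = q − p.
As a 5×6 matrix over Z this has rank 4, with invariant factors (1,1,1,1).

From H_k ≅ ker(∂_k) / im(∂_{k+1}) we obtain:

  H_0: rank C_0 − rank ∂_1 = 5 − 4 = 1, and the invariant factors of ∂_1 are all 1, so H_0 ≅ Z.
  H_1: rank ker ∂_1 − rank ∂_2 = (6 − 4) − 0 = 2, and there is no ∂_2, so H_1 ≅ Z^2.

As a check, the Euler characteristic is 5 − 6 = -1, which agrees with 1 − 2 = -1.

H_0 ≅ Z,  H_1 ≅ Z^2.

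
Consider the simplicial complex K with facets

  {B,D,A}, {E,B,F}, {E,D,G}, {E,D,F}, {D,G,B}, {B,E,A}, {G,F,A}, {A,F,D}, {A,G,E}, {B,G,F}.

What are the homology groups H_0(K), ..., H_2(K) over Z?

H_0 ≅ Z,  H_1 ≅ Z/2,  H_2 = 0.

Take the total order A < B < D < E < F < G on the vertex set. Then K (dimension 2) consists of the simplices:

  0-simplices (6): A, B, D, E, F, G
  1-simplices (15): AB, AD, AE, AF, AG, BD, BE, BF, BG, DE, DF, DG, EF, EG, FG
  2-simplices (10): ABD, ABE, ADF, AEG, AFG, BDG, BEF, BFG, DEF, DEG

Hence C_0 ≅ Z^6, C_1 ≅ Z^15, C_2 ≅ Z^10.

∂_1: C_1 → C_0 is given by ∂[p,q] = [q] − [p]. For instance
  ∂BE = E − B.
The resulting 6×15 matrix has rank 5, and its Smith normal form has invariant factors (1,1,1,1,1).

Boundary ∂_2: C_2 → C_1 acts by ∂[p,q,r] = [q,r] − [p,r] + [p,q]. For instance
  ∂DEF = EF − DF + DE,
  ∂ABE = BE − AE + AB.
The resulting 15×10 matrix has rank 10, and its Smith normal form has invariant factors (1,1,1,1,1,1,1,1,1,2).

From H_k ≅ ker(∂_k) / im(∂_{k+1}) we obtain:

  H_0: rank C_0 − rank ∂_1 = 6 − 5 = 1, and the invariant factors of ∂_1 are all 1, so H_0 = Z.
  H_1: rank ker ∂_1 − rank ∂_2 = (15 − 5) − 10 = 0, and ∂_2 has invariant factor 2 > 1, so H_1 = Z/2.
  H_2: rank ker ∂_2 − rank ∂_3 = (10 − 10) − 0 = 0, and there is no ∂_3, so H_2 = 0.

(K is a triangulation of the real projective plane RP^2.)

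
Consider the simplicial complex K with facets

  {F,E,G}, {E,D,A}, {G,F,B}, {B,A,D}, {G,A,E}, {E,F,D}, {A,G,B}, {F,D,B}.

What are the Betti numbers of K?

K has 6 vertices, 12 edges, 8 triangles.
rank ∂_0 = 0, rank ∂_1 = 5 ⇒ b_0 = 6 − 0 − 5 = 1; all invariant factors of ∂_1 are 1 so no torsion. So H_0 = Z.
rank ∂_1 = 5, rank ∂_2 = 7 ⇒ b_1 = 12 − 5 − 7 = 0; all invariant factors of ∂_2 are 1 so no torsion. So H_1 = 0.
rank ∂_2 = 7, rank ∂_3 = 0 ⇒ b_2 = 8 − 7 − 0 = 1. So H_2 = Z.

b_0 = 1, b_1 = 0, b_2 = 1.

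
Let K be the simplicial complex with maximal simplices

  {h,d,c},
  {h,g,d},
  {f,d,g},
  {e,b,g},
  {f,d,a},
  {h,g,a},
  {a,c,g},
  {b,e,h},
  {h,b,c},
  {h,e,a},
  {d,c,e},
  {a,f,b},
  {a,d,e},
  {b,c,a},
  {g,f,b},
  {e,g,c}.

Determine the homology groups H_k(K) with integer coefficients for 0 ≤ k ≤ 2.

Take the total order a < b < c < d < e < f < g < h on the vertex set. Then K (dimension 2) consists of the simplices:

  0-simplices (8): a, b, c, d, e, f, g, h
  1-simplices (24): ab, ac, ad, ae, af, ag, ah, bc, be, bf, bg, bh, cd, ce, cg, ch, de, df, dg, dh, eg, eh, fg, gh
  2-simplices (16): abc, abf, acg, ade, adf, aeh, agh, bch, beg, beh, bfg, cde, cdh, ceg, dfg, dgh

Hence C_0 ≅ Z^8, C_1 ≅ Z^24, C_2 ≅ Z^16.

Boundary ∂_1: C_1 → C_0 sends each edge [p,q] (with p < q) to q − p. For instance
  ∂fg = g − f.
The 8×24 boundary matrix has rank 7 and Smith normal form diag(1,1,1,1,1,1,1).

The boundary map ∂_2: C_2 → C_1 sends each 2-simplex [p,q,r] to [q,r] − [p,r] + [p,q]. For instance
  ∂beg = eg − bg + be,
  ∂bfg = fg − bg + bf.
The resulting 24×16 matrix has rank 15, and its Smith normal form has invariant factors (1,1,1,1,1,1,1,1,1,1,1,1,1,1,1).

Reading off H_k = ker ∂_k / im ∂_{k+1}:

  H_0: rank C_0 − rank ∂_1 = 8 − 7 = 1, and the invariant factors of ∂_1 are all 1, so H_0 = Z.
  H_1: rank ker ∂_1 − rank ∂_2 = (24 − 7) − 15 = 2, and the invariant factors of ∂_2 are all 1, so H_1 = Z^2.
  H_2: rank ker ∂_2 − rank ∂_3 = (16 − 15) − 0 = 1, and there is no ∂_3, so H_2 = Z.

(K is a triangulation of the torus T^2.)

H_0 ≅ Z,  H_1 ≅ Z^2,  H_2 ≅ Z.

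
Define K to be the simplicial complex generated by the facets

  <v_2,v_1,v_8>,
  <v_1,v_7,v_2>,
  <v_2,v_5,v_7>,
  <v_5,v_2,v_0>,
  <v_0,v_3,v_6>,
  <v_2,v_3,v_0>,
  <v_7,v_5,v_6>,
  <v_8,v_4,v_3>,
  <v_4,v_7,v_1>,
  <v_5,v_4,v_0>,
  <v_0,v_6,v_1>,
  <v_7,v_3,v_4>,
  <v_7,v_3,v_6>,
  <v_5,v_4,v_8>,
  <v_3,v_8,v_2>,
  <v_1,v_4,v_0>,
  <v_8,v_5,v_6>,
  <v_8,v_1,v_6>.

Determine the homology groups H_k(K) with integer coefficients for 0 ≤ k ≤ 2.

Order the vertices as v_0 < v_1 < v_2 < v_3 < v_4 < v_5 < v_6 < v_7 < v_8. Listing each simplex with vertices in this order, K has dimension 2 with simplices:

  0-simplices (9): [v_0], [v_1], [v_2], [v_3], [v_4], [v_5], [v_6], [v_7], [v_8]
  1-simplices (27): (27 of them)
  2-simplices (18): (18 of them)

giving chain groups C_0 ≅ Z^9, C_1 ≅ Z^27, C_2 ≅ Z^18.

The boundary map ∂_1: C_1 → C_0 sends each edge [p,q] (with p < q) to q − p. For instance
  ∂[v_0,v_4] = [v_4] − [v_0].
The resulting 9×27 matrix has rank 8, and its Smith normal form has invariant factors (1,1,1,1,1,1,1,1).

∂_2: C_2 → C_1 sends each 2-simplex [p,q,r] to [q,r] − [p,r] + [p,q]. For instance
  ∂[v_1,v_6,v_8] = [v_6,v_8] − [v_1,v_8] + [v_1,v_6],
  ∂[v_1,v_2,v_8] = [v_2,v_8] − [v_1,v_8] + [v_1,v_2].
As a 27×18 matrix over Z this has rank 17, with invariant factors (1,1,1,1,1,1,1,1,1,1,1,1,1,1,1,1,1).

Computing H_k = (kernel of ∂_k) / (image of ∂_{k+1}):

  H_0: rank C_0 − rank ∂_1 = 9 − 8 = 1, and the invariant factors of ∂_1 are all 1, so H_0 ≅ Z.
  H_1: rank ker ∂_1 − rank ∂_2 = (27 − 8) − 17 = 2, and the invariant factors of ∂_2 are all 1, so H_1 ≅ Z^2.
  H_2: rank ker ∂_2 − rank ∂_3 = (18 − 17) − 0 = 1, and there is no ∂_3, so H_2 ≅ Z.

As a check, the Euler characteristic is 9 − 27 + 18 = 0, which agrees with 1 − 2 + 1 = 0.

H_0 ≅ Z,  H_1 ≅ Z^2,  H_2 ≅ Z.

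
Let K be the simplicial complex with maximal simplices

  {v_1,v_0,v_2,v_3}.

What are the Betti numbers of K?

b_0 = 1, b_1 = 0, b_2 = 0, b_3 = 0.

K has 4 vertices, 6 edges, 4 triangles, 1 3-simplex.
rank ∂_0 = 0, rank ∂_1 = 3 ⇒ b_0 = 4 − 0 − 3 = 1; all invariant factors of ∂_1 are 1 so no torsion. So H_0 = Z.
rank ∂_1 = 3, rank ∂_2 = 3 ⇒ b_1 = 6 − 3 − 3 = 0; all invariant factors of ∂_2 are 1 so no torsion. So H_1 = 0.
rank ∂_2 = 3, rank ∂_3 = 1 ⇒ b_2 = 4 − 3 − 1 = 0; all invariant factors of ∂_3 are 1 so no torsion. So H_2 = 0.
rank ∂_3 = 1, rank ∂_4 = 0 ⇒ b_3 = 1 − 1 − 0 = 0. So H_3 = 0.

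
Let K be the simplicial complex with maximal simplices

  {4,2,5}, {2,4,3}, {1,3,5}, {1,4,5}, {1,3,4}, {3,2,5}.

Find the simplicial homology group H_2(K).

Order the vertices as 1 < 2 < 3 < 4 < 5. Listing each simplex with vertices in this order, K has dimension 2 with simplices:

  0-simplices (5): [1], [2], [3], [4], [5]
  1-simplices (9): [1,3], [1,4], [1,5], [2,3], [2,4], [2,5], [3,4], [3,5], [4,5]
  2-simplices (6): [1,3,4], [1,3,5], [1,4,5], [2,3,4], [2,3,5], [2,4,5]

so the chain groups are C_0 ≅ Z^5, C_1 ≅ Z^9, C_2 ≅ Z^6.

∂_1: C_1 → C_0 sends each edge [p,q] (with p < q) to q − p. For instance
  ∂[2,3] = [3] − [2].
This gives a 5×9 integer matrix of rank 4; reducing to Smith normal form yields diagonal entries (1,1,1,1).

∂_2: C_2 → C_1 sends each 2-simplex [p,q,r] to [q,r] − [p,r] + [p,q]. For instance
  ∂[2,4,5] = [4,5] − [2,5] + [2,4],
  ∂[1,4,5] = [4,5] − [1,5] + [1,4].
As a 9×6 matrix over Z this has rank 5, with invariant factors (1,1,1,1,1).

Reading off H_k = ker ∂_k / im ∂_{k+1}:

  H_2: rank ker ∂_2 − rank ∂_3 = (6 − 5) − 0 = 1, and there is no ∂_3, so H_2 ≅ Z.

H_2 = Z.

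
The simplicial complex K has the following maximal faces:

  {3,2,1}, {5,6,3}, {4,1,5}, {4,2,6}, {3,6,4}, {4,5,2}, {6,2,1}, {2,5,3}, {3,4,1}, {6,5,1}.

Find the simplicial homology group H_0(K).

H_0 ≅ Z.

Fix the vertex order 1 < 2 < 3 < 4 < 5 < 6 and write every simplex with vertices in increasing order. Then dim K = 2 and the simplices of K are:

  0-simplices (6): [1], [2], [3], [4], [5], [6]
  1-simplices (15): [1,2], [1,3], [1,4], [1,5], [1,6], [2,3], [2,4], [2,5], [2,6], [3,4], [3,5], [3,6], [4,5], [4,6], [5,6]
  2-simplices (10): [1,2,3], [1,2,6], [1,3,4], [1,4,5], [1,5,6], [2,3,5], [2,4,5], [2,4,6], [3,4,6], [3,5,6]

giving chain groups C_0 ≅ Z^6, C_1 ≅ Z^15, C_2 ≅ Z^10.

∂_1: C_1 → C_0 maps an edge to its endpoints' difference, ∂[p,q] = q − p.
As a 6×15 matrix over Z this has rank 5, with invariant factors (1,1,1,1,1).

Boundary ∂_2: C_2 → C_1 sends each 2-simplex [p,q,r] to [q,r] − [p,r] + [p,q]. For instance
  ∂[3,5,6] = [5,6] − [3,6] + [3,5],
  ∂[1,3,4] = [3,4] − [1,4] + [1,3].
The resulting 15×10 matrix has rank 10, and its Smith normal form has invariant factors (1,1,1,1,1,1,1,1,1,2).

Now H_k = ker ∂_k / im ∂_{k+1}, so:

  H_0: rank C_0 − rank ∂_1 = 6 − 5 = 1, and the invariant factors of ∂_1 are all 1, so H_0 ≅ Z.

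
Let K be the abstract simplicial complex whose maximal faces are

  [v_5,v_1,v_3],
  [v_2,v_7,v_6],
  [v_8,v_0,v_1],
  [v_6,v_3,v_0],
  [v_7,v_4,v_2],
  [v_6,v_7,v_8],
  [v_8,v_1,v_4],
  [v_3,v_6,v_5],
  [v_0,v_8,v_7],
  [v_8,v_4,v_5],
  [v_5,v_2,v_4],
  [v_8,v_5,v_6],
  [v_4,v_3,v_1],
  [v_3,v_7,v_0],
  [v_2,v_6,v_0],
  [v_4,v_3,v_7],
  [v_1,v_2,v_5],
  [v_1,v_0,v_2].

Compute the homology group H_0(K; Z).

K has 9 vertices, 27 edges, 18 triangles.
rank ∂_0 = 0, rank ∂_1 = 8 ⇒ b_0 = 9 − 0 − 8 = 1; all invariant factors of ∂_1 are 1 so no torsion. So H_0 ≅ Z.

H_0 ≅ Z.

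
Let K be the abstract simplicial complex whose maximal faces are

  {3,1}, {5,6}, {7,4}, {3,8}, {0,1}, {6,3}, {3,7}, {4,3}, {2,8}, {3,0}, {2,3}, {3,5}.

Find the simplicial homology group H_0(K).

H_0 = Z.

Take the total order 0 < 1 < 2 < 3 < 4 < 5 < 6 < 7 < 8 on the vertex set. Then K (dimension 1) consists of the simplices:

  0-simplices (9): [0], [1], [2], [3], [4], [5], [6], [7], [8]
  1-simplices (12): [0,1], [0,3], [1,3], [2,3], [2,8], [3,4], [3,5], [3,6], [3,7], [3,8], [4,7], [5,6]

so the chain groups are C_0 ≅ Z^9, C_1 ≅ Z^12.

Boundary ∂_1: C_1 → C_0 maps an edge to its endpoints' difference, ∂[p,q] = q − p.
This gives a 9×12 integer matrix of rank 8; reducing to Smith normal form yields diagonal entries (1,1,1,1,1,1,1,1).

Reading off H_k = ker ∂_k / im ∂_{k+1}:

  H_0: rank C_0 − rank ∂_1 = 9 − 8 = 1, and the invariant factors of ∂_1 are all 1, so H_0 ≅ Z.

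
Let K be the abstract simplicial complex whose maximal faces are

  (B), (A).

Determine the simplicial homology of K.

H_0 = Z^2.

Order the vertices as A < B. Listing each simplex with vertices in this order, K has dimension 0 with simplices:

  0-simplices (2): A, B

giving chain groups C_0 ≅ Z^2.

From H_k ≅ ker(∂_k) / im(∂_{k+1}) we obtain:

  H_0: rank C_0 − rank ∂_1 = 2 − 0 = 2, and there is no ∂_1, so H_0 = Z^2.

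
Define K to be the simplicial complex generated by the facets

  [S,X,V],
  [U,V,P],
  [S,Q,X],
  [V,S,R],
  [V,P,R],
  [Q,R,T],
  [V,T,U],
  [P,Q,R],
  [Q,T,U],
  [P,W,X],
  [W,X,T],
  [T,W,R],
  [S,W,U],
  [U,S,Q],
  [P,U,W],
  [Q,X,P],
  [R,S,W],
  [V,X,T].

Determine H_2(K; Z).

Order the vertices as P < Q < R < S < T < U < V < W < X. Listing each simplex with vertices in this order, K has dimension 2 with simplices:

  0-simplices (9): P, Q, R, S, T, U, V, W, X
  1-simplices (27): PQ, PR, PU, PV, PW, PX, QR, QS, QT, QU, QX, RS, RT, RV, RW, SU, SV, SW, SX, TU, TV, TW, TX, UV, UW, VX, WX
  2-simplices (18): PQR, PQX, PRV, PUV, PUW, PWX, QRT, QSU, QSX, QTU, RSV, RSW, RTW, SUW, SVX, TUV, TVX, TWX

so the chain groups are C_0 ≅ Z^9, C_1 ≅ Z^27, C_2 ≅ Z^18.

Boundary ∂_1: C_1 → C_0 maps an edge to its endpoints' difference, ∂[p,q] = q − p. For instance
  ∂UV = V − U.
The 9×27 boundary matrix has rank 8 and Smith normal form diag(1,1,1,1,1,1,1,1).

The boundary map ∂_2: C_2 → C_1 acts by ∂[p,q,r] = [q,r] − [p,r] + [p,q]. For instance
  ∂TWX = WX − TX + TW,
  ∂QSU = SU − QU + QS.
The resulting 27×18 matrix has rank 17, and its Smith normal form has invariant factors (1,1,1,1,1,1,1,1,1,1,1,1,1,1,1,1,1).

Now H_k = ker ∂_k / im ∂_{k+1}, so:

  H_2: rank ker ∂_2 − rank ∂_3 = (18 − 17) − 0 = 1, and there is no ∂_3, so H_2 = Z.

H_2 ≅ Z.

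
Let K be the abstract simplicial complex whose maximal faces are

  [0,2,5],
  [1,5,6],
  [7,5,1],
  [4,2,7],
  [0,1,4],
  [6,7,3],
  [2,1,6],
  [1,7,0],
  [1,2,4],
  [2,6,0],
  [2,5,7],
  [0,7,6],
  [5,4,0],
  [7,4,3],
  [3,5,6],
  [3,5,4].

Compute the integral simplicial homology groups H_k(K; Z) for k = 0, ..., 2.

H_0 ≅ Z,  H_1 ≅ Z^2,  H_2 ≅ Z.

Order the vertices as 0 < 1 < 2 < 3 < 4 < 5 < 6 < 7. Listing each simplex with vertices in this order, K has dimension 2 with simplices:

  0-simplices (8): [0], [1], [2], [3], [4], [5], [6], [7]
  1-simplices (24): (24 of them)
  2-simplices (16): [0,1,4], [0,1,7], [0,2,5], [0,2,6], [0,4,5], [0,6,7], [1,2,4], [1,2,6], [1,5,6], [1,5,7], [2,4,7], [2,5,7], [3,4,5], [3,4,7], [3,5,6], [3,6,7]

so the chain groups are C_0 ≅ Z^8, C_1 ≅ Z^24, C_2 ≅ Z^16.

∂_1: C_1 → C_0 sends each edge [p,q] (with p < q) to q − p. For instance
  ∂[5,6] = [6] − [5].
As a 8×24 matrix over Z this has rank 7, with invariant factors (1,1,1,1,1,1,1).

∂_2: C_2 → C_1 sends each 2-simplex [p,q,r] to [q,r] − [p,r] + [p,q]. For instance
  ∂[0,2,5] = [2,5] − [0,5] + [0,2],
  ∂[1,5,7] = [5,7] − [1,7] + [1,5].
The resulting 24×16 matrix has rank 15, and its Smith normal form has invariant factors (1,1,1,1,1,1,1,1,1,1,1,1,1,1,1).

From H_k ≅ ker(∂_k) / im(∂_{k+1}) we obtain:

  H_0: rank C_0 − rank ∂_1 = 8 − 7 = 1, and the invariant factors of ∂_1 are all 1, so H_0 ≅ Z.
  H_1: rank ker ∂_1 − rank ∂_2 = (24 − 7) − 15 = 2, and the invariant factors of ∂_2 are all 1, so H_1 ≅ Z^2.
  H_2: rank ker ∂_2 − rank ∂_3 = (16 − 15) − 0 = 1, and there is no ∂_3, so H_2 ≅ Z.

As a check, the Euler characteristic is 8 − 24 + 16 = 0, which agrees with 1 − 2 + 1 = 0.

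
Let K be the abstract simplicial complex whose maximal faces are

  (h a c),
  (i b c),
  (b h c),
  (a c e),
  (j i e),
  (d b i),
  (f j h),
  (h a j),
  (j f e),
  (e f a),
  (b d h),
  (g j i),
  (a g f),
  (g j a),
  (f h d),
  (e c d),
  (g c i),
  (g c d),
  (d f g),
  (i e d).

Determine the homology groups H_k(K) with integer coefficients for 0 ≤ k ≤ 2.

Fix the vertex order a < b < c < d < e < f < g < h < i < j and write every simplex with vertices in increasing order. Then dim K = 2 and the simplices of K are:

  0-simplices (10): a, b, c, d, e, f, g, h, i, j
  1-simplices (30): ac, ae, af, ag, ah, aj, bc, bd, bh, bi, cd, ce, cg, ch, ci, de, df, dg, dh, di, ef, ei, ej, fg, fh, fj, gi, gj, hj, ij
  2-simplices (20): ace, ach, aef, afg, agj, ahj, bch, bci, bdh, bdi, cde, cdg, cgi, dei, dfg, dfh, efj, eij, fhj, gij

Hence C_0 ≅ Z^10, C_1 ≅ Z^30, C_2 ≅ Z^20.

Boundary ∂_1: C_1 → C_0 is given by ∂[p,q] = [q] − [p].
The resulting 10×30 matrix has rank 9, and its Smith normal form has invariant factors (1,1,1,1,1,1,1,1,1).

∂_2: C_2 → C_1 sends each 2-simplex [p,q,r] to [q,r] − [p,r] + [p,q]. For instance
  ∂fhj = hj − fj + fh,
  ∂dfg = fg − dg + df.
As a 30×20 matrix over Z this has rank 20, with invariant factors (1,1,1,1,1,1,1,1,1,1,1,1,1,1,1,1,1,1,1,2).

Now H_k = ker ∂_k / im ∂_{k+1}, so:

  H_0: rank C_0 − rank ∂_1 = 10 − 9 = 1, and the invariant factors of ∂_1 are all 1, so H_0 ≅ Z.
  H_1: rank ker ∂_1 − rank ∂_2 = (30 − 9) − 20 = 1, and ∂_2 has invariant factor 2 > 1, so H_1 ≅ Z ⊕ Z/2Z.
  H_2: rank ker ∂_2 − rank ∂_3 = (20 − 20) − 0 = 0, and there is no ∂_3, so H_2 ≅ 0.

H_0 = Z,  H_1 = Z ⊕ Z/2Z,  H_2 = 0.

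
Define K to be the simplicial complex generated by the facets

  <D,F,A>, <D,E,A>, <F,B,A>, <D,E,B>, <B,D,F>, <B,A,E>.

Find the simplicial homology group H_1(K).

Order the vertices as A < B < D < E < F. Listing each simplex with vertices in this order, K has dimension 2 with simplices:

  0-simplices (5): A, B, D, E, F
  1-simplices (9): AB, AD, AE, AF, BD, BE, BF, DE, DF
  2-simplices (6): ABE, ABF, ADE, ADF, BDE, BDF

Hence C_0 ≅ Z^5, C_1 ≅ Z^9, C_2 ≅ Z^6.

The boundary map ∂_1: C_1 → C_0 sends each edge [p,q] (with p < q) to q − p.
The resulting 5×9 matrix has rank 4, and its Smith normal form has invariant factors (1,1,1,1).

The boundary map ∂_2: C_2 → C_1 maps a triangle to the signed sum of its edges. For instance
  ∂BDE = DE − BE + BD,
  ∂BDF = DF − BF + BD.
The resulting 9×6 matrix has rank 5, and its Smith normal form has invariant factors (1,1,1,1,1).

From H_k ≅ ker(∂_k) / im(∂_{k+1}) we obtain:

  H_1: rank ker ∂_1 − rank ∂_2 = (9 − 4) − 5 = 0, and the invariant factors of ∂_2 are all 1, so H_1 ≅ 0.

(K is a triangulation of the 2-sphere S^2.)

H_1 ≅ 0.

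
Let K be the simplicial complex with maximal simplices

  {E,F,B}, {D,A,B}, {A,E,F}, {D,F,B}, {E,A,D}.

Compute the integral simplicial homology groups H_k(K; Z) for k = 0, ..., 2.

H_0 ≅ Z,  H_1 ≅ Z,  H_2 = 0.

K has 5 vertices, 10 edges, 5 triangles.
rank ∂_0 = 0, rank ∂_1 = 4 ⇒ b_0 = 5 − 0 − 4 = 1; all invariant factors of ∂_1 are 1 so no torsion. So H_0 ≅ Z.
rank ∂_1 = 4, rank ∂_2 = 5 ⇒ b_1 = 10 − 4 − 5 = 1; all invariant factors of ∂_2 are 1 so no torsion. So H_1 ≅ Z.
rank ∂_2 = 5, rank ∂_3 = 0 ⇒ b_2 = 5 − 5 − 0 = 0. So H_2 ≅ 0.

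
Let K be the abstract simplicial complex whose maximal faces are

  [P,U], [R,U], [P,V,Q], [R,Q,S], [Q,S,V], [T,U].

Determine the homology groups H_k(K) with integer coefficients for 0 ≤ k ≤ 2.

Order the vertices as P < Q < R < S < T < U < V. Listing each simplex with vertices in this order, K has dimension 2 with simplices:

  0-simplices (7): P, Q, R, S, T, U, V
  1-simplices (10): PQ, PU, PV, QR, QS, QV, RS, RU, SV, TU
  2-simplices (3): PQV, QRS, QSV

Hence C_0 ≅ Z^7, C_1 ≅ Z^10, C_2 ≅ Z^3.

Boundary ∂_1: C_1 → C_0 maps an edge to its endpoints' difference, ∂[p,q] = q − p.
The resulting 7×10 matrix has rank 6, and its Smith normal form has invariant factors (1,1,1,1,1,1).

∂_2: C_2 → C_1 sends each 2-simplex [p,q,r] to [q,r] − [p,r] + [p,q]. For instance
  ∂QRS = RS − QS + QR,
  ∂PQV = QV − PV + PQ.
This gives a 10×3 integer matrix of rank 3; reducing to Smith normal form yields diagonal entries (1,1,1).

Computing H_k = (kernel of ∂_k) / (image of ∂_{k+1}):

  H_0: rank C_0 − rank ∂_1 = 7 − 6 = 1, and the invariant factors of ∂_1 are all 1, so H_0 ≅ Z.
  H_1: rank ker ∂_1 − rank ∂_2 = (10 − 6) − 3 = 1, and the invariant factors of ∂_2 are all 1, so H_1 ≅ Z.
  H_2: rank ker ∂_2 − rank ∂_3 = (3 − 3) − 0 = 0, and there is no ∂_3, so H_2 ≅ 0.

H_0 ≅ Z,  H_1 ≅ Z,  H_2 = 0.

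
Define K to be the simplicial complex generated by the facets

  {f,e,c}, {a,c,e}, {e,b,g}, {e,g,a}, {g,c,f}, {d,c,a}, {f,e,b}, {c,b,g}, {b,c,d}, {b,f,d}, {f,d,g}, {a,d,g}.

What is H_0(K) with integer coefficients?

K has 7 vertices, 18 edges, 12 triangles.
rank ∂_0 = 0, rank ∂_1 = 6 ⇒ b_0 = 7 − 0 − 6 = 1; all invariant factors of ∂_1 are 1 so no torsion. So H_0 ≅ Z.

H_0 ≅ Z.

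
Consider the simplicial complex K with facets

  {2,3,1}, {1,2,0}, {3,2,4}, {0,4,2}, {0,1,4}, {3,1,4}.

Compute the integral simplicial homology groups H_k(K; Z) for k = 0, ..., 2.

We work with the vertex ordering 0 < 1 < 2 < 3 < 4. The simplices of K, each written with vertices in increasing order, are:

  0-simplices (5): [0], [1], [2], [3], [4]
  1-simplices (9): [0,1], [0,2], [0,4], [1,2], [1,3], [1,4], [2,3], [2,4], [3,4]
  2-simplices (6): [0,1,2], [0,1,4], [0,2,4], [1,2,3], [1,3,4], [2,3,4]

Hence C_0 ≅ Z^5, C_1 ≅ Z^9, C_2 ≅ Z^6.

∂_1: C_1 → C_0 sends each edge [p,q] (with p < q) to q − p. For instance
  ∂[0,4] = [4] − [0].
This gives a 5×9 integer matrix of rank 4; reducing to Smith normal form yields diagonal entries (1,1,1,1).

The boundary map ∂_2: C_2 → C_1 acts by ∂[p,q,r] = [q,r] − [p,r] + [p,q]. For instance
  ∂[2,3,4] = [3,4] − [2,4] + [2,3],
  ∂[0,1,4] = [1,4] − [0,4] + [0,1].
This gives a 9×6 integer matrix of rank 5; reducing to Smith normal form yields diagonal entries (1,1,1,1,1).

Now H_k = ker ∂_k / im ∂_{k+1}, so:

  H_0: rank C_0 − rank ∂_1 = 5 − 4 = 1, and the invariant factors of ∂_1 are all 1, so H_0 ≅ Z.
  H_1: rank ker ∂_1 − rank ∂_2 = (9 − 4) − 5 = 0, and the invariant factors of ∂_2 are all 1, so H_1 ≅ 0.
  H_2: rank ker ∂_2 − rank ∂_3 = (6 − 5) − 0 = 1, and there is no ∂_3, so H_2 ≅ Z.

(K is a triangulation of the 2-sphere S^2.)

H_0 = Z,  H_1 = 0,  H_2 = Z.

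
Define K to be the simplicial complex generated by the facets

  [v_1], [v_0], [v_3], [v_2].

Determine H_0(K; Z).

Fix the vertex order v_0 < v_1 < v_2 < v_3 and write every simplex with vertices in increasing order. Then dim K = 0 and the simplices of K are:

  0-simplices (4): [v_0], [v_1], [v_2], [v_3]

so the chain groups are C_0 ≅ Z^4.

Reading off H_k = ker ∂_k / im ∂_{k+1}:

  H_0: rank C_0 − rank ∂_1 = 4 − 0 = 4, and there is no ∂_1, so H_0 ≅ Z^4.

H_0 = Z^4.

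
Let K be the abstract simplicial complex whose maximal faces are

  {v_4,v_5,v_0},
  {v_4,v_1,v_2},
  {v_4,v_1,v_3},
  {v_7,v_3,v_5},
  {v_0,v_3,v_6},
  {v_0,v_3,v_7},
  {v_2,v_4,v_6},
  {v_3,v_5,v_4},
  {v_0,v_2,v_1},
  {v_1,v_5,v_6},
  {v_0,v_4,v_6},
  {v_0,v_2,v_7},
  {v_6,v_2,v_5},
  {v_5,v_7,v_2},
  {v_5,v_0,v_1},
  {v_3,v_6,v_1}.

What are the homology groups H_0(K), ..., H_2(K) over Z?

H_0 ≅ Z,  H_1 ≅ Z^2,  H_2 ≅ Z.

Order the vertices as v_0 < v_1 < v_2 < v_3 < v_4 < v_5 < v_6 < v_7. Listing each simplex with vertices in this order, K has dimension 2 with simplices:

  0-simplices (8): [v_0], [v_1], [v_2], [v_3], [v_4], [v_5], [v_6], [v_7]
  1-simplices (24): (24 of them)
  2-simplices (16): (16 of them)

so the chain groups are C_0 ≅ Z^8, C_1 ≅ Z^24, C_2 ≅ Z^16.

∂_1: C_1 → C_0 maps an edge to its endpoints' difference, ∂[p,q] = q − p.
The resulting 8×24 matrix has rank 7, and its Smith normal form has invariant factors (1,1,1,1,1,1,1).

The boundary map ∂_2: C_2 → C_1 sends each 2-simplex [p,q,r] to [q,r] − [p,r] + [p,q]. For instance
  ∂[v_3,v_4,v_5] = [v_4,v_5] − [v_3,v_5] + [v_3,v_4],
  ∂[v_0,v_3,v_6] = [v_3,v_6] − [v_0,v_6] + [v_0,v_3].
As a 24×16 matrix over Z this has rank 15, with invariant factors (1,1,1,1,1,1,1,1,1,1,1,1,1,1,1).

Now H_k = ker ∂_k / im ∂_{k+1}, so:

  H_0: rank C_0 − rank ∂_1 = 8 − 7 = 1, and the invariant factors of ∂_1 are all 1, so H_0 ≅ Z.
  H_1: rank ker ∂_1 − rank ∂_2 = (24 − 7) − 15 = 2, and the invariant factors of ∂_2 are all 1, so H_1 ≅ Z^2.
  H_2: rank ker ∂_2 − rank ∂_3 = (16 − 15) − 0 = 1, and there is no ∂_3, so H_2 ≅ Z.

As a check, the Euler characteristic is 8 − 24 + 16 = 0, which agrees with 1 − 2 + 1 = 0.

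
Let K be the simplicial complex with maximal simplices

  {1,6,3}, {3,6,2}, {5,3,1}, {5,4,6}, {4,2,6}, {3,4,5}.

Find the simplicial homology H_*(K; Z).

H_0 ≅ Z,  H_1 ≅ Z,  H_2 = 0.

Order the vertices as 1 < 2 < 3 < 4 < 5 < 6. Listing each simplex with vertices in this order, K has dimension 2 with simplices:

  0-simplices (6): [1], [2], [3], [4], [5], [6]
  1-simplices (12): [1,3], [1,5], [1,6], [2,3], [2,4], [2,6], [3,4], [3,5], [3,6], [4,5], [4,6], [5,6]
  2-simplices (6): [1,3,5], [1,3,6], [2,3,6], [2,4,6], [3,4,5], [4,5,6]

Hence C_0 ≅ Z^6, C_1 ≅ Z^12, C_2 ≅ Z^6.

Boundary ∂_1: C_1 → C_0 sends each edge [p,q] (with p < q) to q − p.
As a 6×12 matrix over Z this has rank 5, with invariant factors (1,1,1,1,1).

Boundary ∂_2: C_2 → C_1 sends each 2-simplex [p,q,r] to [q,r] − [p,r] + [p,q]. For instance
  ∂[1,3,6] = [3,6] − [1,6] + [1,3],
  ∂[1,3,5] = [3,5] − [1,5] + [1,3].
As a 12×6 matrix over Z this has rank 6, with invariant factors (1,1,1,1,1,1).

Now H_k = ker ∂_k / im ∂_{k+1}, so:

  H_0: rank C_0 − rank ∂_1 = 6 − 5 = 1, and the invariant factors of ∂_1 are all 1, so H_0 = Z.
  H_1: rank ker ∂_1 − rank ∂_2 = (12 − 5) − 6 = 1, and the invariant factors of ∂_2 are all 1, so H_1 = Z.
  H_2: rank ker ∂_2 − rank ∂_3 = (6 − 6) − 0 = 0, and there is no ∂_3, so H_2 = 0.

As a check, the Euler characteristic is 6 − 12 + 6 = 0, which agrees with 1 − 1 + 0 = 0.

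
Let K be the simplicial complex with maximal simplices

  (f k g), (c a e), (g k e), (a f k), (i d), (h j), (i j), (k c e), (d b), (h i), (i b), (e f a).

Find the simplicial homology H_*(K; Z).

Fix the vertex order a < b < c < d < e < f < g < h < i < j < k and write every simplex with vertices in increasing order. Then dim K = 2 and the simplices of K are:

  0-simplices (11): a, b, c, d, e, f, g, h, i, j, k
  1-simplices (18): ac, ae, af, ak, bd, bi, ce, ck, di, ef, eg, ek, fg, fk, gk, hi, hj, ij
  2-simplices (6): ace, aef, afk, cek, egk, fgk

Hence C_0 ≅ Z^11, C_1 ≅ Z^18, C_2 ≅ Z^6.

The boundary map ∂_1: C_1 → C_0 is given by ∂[p,q] = [q] − [p]. For instance
  ∂ck = k − c.
This gives a 11×18 integer matrix of rank 9; reducing to Smith normal form yields diagonal entries (1,1,1,1,1,1,1,1,1).

∂_2: C_2 → C_1 sends each 2-simplex [p,q,r] to [q,r] − [p,r] + [p,q]. For instance
  ∂afk = fk − ak + af,
  ∂aef = ef − af + ae.
The 18×6 boundary matrix has rank 6 and Smith normal form diag(1,1,1,1,1,1).

Now H_k = ker ∂_k / im ∂_{k+1}, so:

  H_0: rank C_0 − rank ∂_1 = 11 − 9 = 2, and the invariant factors of ∂_1 are all 1, so H_0 ≅ Z^2.
  H_1: rank ker ∂_1 − rank ∂_2 = (18 − 9) − 6 = 3, and the invariant factors of ∂_2 are all 1, so H_1 ≅ Z^3.
  H_2: rank ker ∂_2 − rank ∂_3 = (6 − 6) − 0 = 0, and there is no ∂_3, so H_2 ≅ 0.

H_0 ≅ Z^2,  H_1 ≅ Z^3,  H_2 = 0.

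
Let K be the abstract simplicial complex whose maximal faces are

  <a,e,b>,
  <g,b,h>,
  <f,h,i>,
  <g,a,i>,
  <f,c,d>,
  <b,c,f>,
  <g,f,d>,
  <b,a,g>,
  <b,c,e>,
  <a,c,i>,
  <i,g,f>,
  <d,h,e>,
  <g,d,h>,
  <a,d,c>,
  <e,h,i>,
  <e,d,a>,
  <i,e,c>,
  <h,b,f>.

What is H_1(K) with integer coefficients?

Order the vertices as a < b < c < d < e < f < g < h < i. Listing each simplex with vertices in this order, K has dimension 2 with simplices:

  0-simplices (9): a, b, c, d, e, f, g, h, i
  1-simplices (27): ab, ac, ad, ae, ag, ai, bc, be, bf, bg, bh, cd, ce, cf, ci, de, df, dg, dh, eh, ei, fg, fh, fi, gh, gi, hi
  2-simplices (18): abe, abg, acd, aci, ade, agi, bce, bcf, bfh, bgh, cdf, cei, deh, dfg, dgh, ehi, fgi, fhi

giving chain groups C_0 ≅ Z^9, C_1 ≅ Z^27, C_2 ≅ Z^18.

Boundary ∂_1: C_1 → C_0 is given by ∂[p,q] = [q] − [p].
This gives a 9×27 integer matrix of rank 8; reducing to Smith normal form yields diagonal entries (1,1,1,1,1,1,1,1).

∂_2: C_2 → C_1 acts by ∂[p,q,r] = [q,r] − [p,r] + [p,q]. For instance
  ∂bce = ce − be + bc,
  ∂agi = gi − ai + ag.
This gives a 27×18 integer matrix of rank 18; reducing to Smith normal form yields diagonal entries (1,1,1,1,1,1,1,1,1,1,1,1,1,1,1,1,1,2).

Reading off H_k = ker ∂_k / im ∂_{k+1}:

  H_1: rank ker ∂_1 − rank ∂_2 = (27 − 8) − 18 = 1, and ∂_2 has invariant factor 2 > 1, so H_1 ≅ Z ⊕ Z/2.

H_1 ≅ Z ⊕ Z/2.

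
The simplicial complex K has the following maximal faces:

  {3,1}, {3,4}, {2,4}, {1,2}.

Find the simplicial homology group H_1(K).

H_1 = Z.

Take the total order 1 < 2 < 3 < 4 on the vertex set. Then K (dimension 1) consists of the simplices:

  0-simplices (4): [1], [2], [3], [4]
  1-simplices (4): [1,2], [1,3], [2,4], [3,4]

giving chain groups C_0 ≅ Z^4, C_1 ≅ Z^4.

The boundary map ∂_1: C_1 → C_0 sends each edge [p,q] (with p < q) to q − p. For instance
  ∂[1,2] = [2] − [1].
The 4×4 boundary matrix has rank 3 and Smith normal form diag(1,1,1).

Computing H_k = (kernel of ∂_k) / (image of ∂_{k+1}):

  H_1: rank ker ∂_1 − rank ∂_2 = (4 − 3) − 0 = 1, and there is no ∂_2, so H_1 ≅ Z.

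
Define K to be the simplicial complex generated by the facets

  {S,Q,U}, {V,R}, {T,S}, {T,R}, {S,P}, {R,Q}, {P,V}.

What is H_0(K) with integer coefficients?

Order the vertices as P < Q < R < S < T < U < V. Listing each simplex with vertices in this order, K has dimension 2 with simplices:

  0-simplices (7): P, Q, R, S, T, U, V
  1-simplices (9): PS, PV, QR, QS, QU, RT, RV, ST, SU
  2-simplices (1): QSU

Hence C_0 ≅ Z^7, C_1 ≅ Z^9, C_2 ≅ Z^1.

Boundary ∂_1: C_1 → C_0 maps an edge to its endpoints' difference, ∂[p,q] = q − p. For instance
  ∂QU = U − Q.
This gives a 7×9 integer matrix of rank 6; reducing to Smith normal form yields diagonal entries (1,1,1,1,1,1).

The boundary map ∂_2: C_2 → C_1 sends each 2-simplex [p,q,r] to [q,r] − [p,r] + [p,q]. For instance
  ∂QSU = SU − QU + QS.
The resulting 9×1 matrix has rank 1, and its Smith normal form has invariant factors (1).

Now H_k = ker ∂_k / im ∂_{k+1}, so:

  H_0: rank C_0 − rank ∂_1 = 7 − 6 = 1, and the invariant factors of ∂_1 are all 1, so H_0 ≅ Z.

H_0 ≅ Z.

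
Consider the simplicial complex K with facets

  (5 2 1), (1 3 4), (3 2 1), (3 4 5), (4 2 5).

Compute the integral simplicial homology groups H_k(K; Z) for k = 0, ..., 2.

H_0 ≅ Z,  H_1 ≅ Z,  H_2 = 0.

Fix the vertex order 1 < 2 < 3 < 4 < 5 and write every simplex with vertices in increasing order. Then dim K = 2 and the simplices of K are:

  0-simplices (5): [1], [2], [3], [4], [5]
  1-simplices (10): [1,2], [1,3], [1,4], [1,5], [2,3], [2,4], [2,5], [3,4], [3,5], [4,5]
  2-simplices (5): [1,2,3], [1,2,5], [1,3,4], [2,4,5], [3,4,5]

giving chain groups C_0 ≅ Z^5, C_1 ≅ Z^10, C_2 ≅ Z^5.

Boundary ∂_1: C_1 → C_0 is given by ∂[p,q] = [q] − [p]. For instance
  ∂[1,3] = [3] − [1].
This gives a 5×10 integer matrix of rank 4; reducing to Smith normal form yields diagonal entries (1,1,1,1).

Boundary ∂_2: C_2 → C_1 sends each 2-simplex [p,q,r] to [q,r] − [p,r] + [p,q]. For instance
  ∂[1,3,4] = [3,4] − [1,4] + [1,3],
  ∂[3,4,5] = [4,5] − [3,5] + [3,4].
As a 10×5 matrix over Z this has rank 5, with invariant factors (1,1,1,1,1).

Reading off H_k = ker ∂_k / im ∂_{k+1}:

  H_0: rank C_0 − rank ∂_1 = 5 − 4 = 1, and the invariant factors of ∂_1 are all 1, so H_0 = Z.
  H_1: rank ker ∂_1 − rank ∂_2 = (10 − 4) − 5 = 1, and the invariant factors of ∂_2 are all 1, so H_1 = Z.
  H_2: rank ker ∂_2 − rank ∂_3 = (5 − 5) − 0 = 0, and there is no ∂_3, so H_2 = 0.

(K is a triangulation of the Möbius band.)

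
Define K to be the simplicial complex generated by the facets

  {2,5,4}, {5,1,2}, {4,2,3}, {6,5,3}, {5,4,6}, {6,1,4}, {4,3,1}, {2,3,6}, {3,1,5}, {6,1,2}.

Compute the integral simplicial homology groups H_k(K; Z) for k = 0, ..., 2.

K has 6 vertices, 15 edges, 10 triangles.
rank ∂_0 = 0, rank ∂_1 = 5 ⇒ b_0 = 6 − 0 − 5 = 1; all invariant factors of ∂_1 are 1 so no torsion. So H_0 = Z.
rank ∂_1 = 5, rank ∂_2 = 10 ⇒ b_1 = 15 − 5 − 10 = 0; ∂_2 has invariant factor(s) [2] giving torsion. So H_1 = Z/2.
rank ∂_2 = 10, rank ∂_3 = 0 ⇒ b_2 = 10 − 10 − 0 = 0. So H_2 = 0.

H_0 = Z,  H_1 = Z/2,  H_2 = 0.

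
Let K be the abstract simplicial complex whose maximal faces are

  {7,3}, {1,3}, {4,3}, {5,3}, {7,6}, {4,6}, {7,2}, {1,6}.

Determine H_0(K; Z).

H_0 ≅ Z.

Take the total order 1 < 2 < 3 < 4 < 5 < 6 < 7 on the vertex set. Then K (dimension 1) consists of the simplices:

  0-simplices (7): [1], [2], [3], [4], [5], [6], [7]
  1-simplices (8): [1,3], [1,6], [2,7], [3,4], [3,5], [3,7], [4,6], [6,7]

giving chain groups C_0 ≅ Z^7, C_1 ≅ Z^8.

∂_1: C_1 → C_0 is given by ∂[p,q] = [q] − [p]. For instance
  ∂[6,7] = [7] − [6].
This gives a 7×8 integer matrix of rank 6; reducing to Smith normal form yields diagonal entries (1,1,1,1,1,1).

Computing H_k = (kernel of ∂_k) / (image of ∂_{k+1}):

  H_0: rank C_0 − rank ∂_1 = 7 − 6 = 1, and the invariant factors of ∂_1 are all 1, so H_0 ≅ Z.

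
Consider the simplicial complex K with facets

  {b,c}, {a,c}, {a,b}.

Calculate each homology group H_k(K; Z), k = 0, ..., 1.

Take the total order a < b < c on the vertex set. Then K (dimension 1) consists of the simplices:

  0-simplices (3): a, b, c
  1-simplices (3): ab, ac, bc

giving chain groups C_0 ≅ Z^3, C_1 ≅ Z^3.

The boundary map ∂_1: C_1 → C_0 sends each edge [p,q] (with p < q) to q − p.
This gives a 3×3 integer matrix of rank 2; reducing to Smith normal form yields diagonal entries (1,1).

Reading off H_k = ker ∂_k / im ∂_{k+1}:

  H_0: rank C_0 − rank ∂_1 = 3 − 2 = 1, and the invariant factors of ∂_1 are all 1, so H_0 = Z.
  H_1: rank ker ∂_1 − rank ∂_2 = (3 − 2) − 0 = 1, and there is no ∂_2, so H_1 = Z.

As a check, the Euler characteristic is 3 − 3 = 0, which agrees with 1 − 1 = 0.
(K is a triangulation of the circle S^1.)

H_0 = Z,  H_1 = Z.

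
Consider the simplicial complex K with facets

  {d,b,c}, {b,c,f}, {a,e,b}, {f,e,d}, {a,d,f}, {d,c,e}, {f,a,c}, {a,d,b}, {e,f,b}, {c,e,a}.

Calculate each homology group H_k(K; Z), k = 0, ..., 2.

H_0 = Z,  H_1 = Z/2,  H_2 = 0.

Take the total order a < b < c < d < e < f on the vertex set. Then K (dimension 2) consists of the simplices:

  0-simplices (6): a, b, c, d, e, f
  1-simplices (15): ab, ac, ad, ae, af, bc, bd, be, bf, cd, ce, cf, de, df, ef
  2-simplices (10): abd, abe, ace, acf, adf, bcd, bcf, bef, cde, def

giving chain groups C_0 ≅ Z^6, C_1 ≅ Z^15, C_2 ≅ Z^10.

∂_1: C_1 → C_0 is given by ∂[p,q] = [q] − [p].
The 6×15 boundary matrix has rank 5 and Smith normal form diag(1,1,1,1,1).

Boundary ∂_2: C_2 → C_1 acts by ∂[p,q,r] = [q,r] − [p,r] + [p,q]. For instance
  ∂ace = ce − ae + ac,
  ∂bcd = cd − bd + bc.
The 15×10 boundary matrix has rank 10 and Smith normal form diag(1,1,1,1,1,1,1,1,1,2).

From H_k ≅ ker(∂_k) / im(∂_{k+1}) we obtain:

  H_0: rank C_0 − rank ∂_1 = 6 − 5 = 1, and the invariant factors of ∂_1 are all 1, so H_0 ≅ Z.
  H_1: rank ker ∂_1 − rank ∂_2 = (15 − 5) − 10 = 0, and ∂_2 has invariant factor 2 > 1, so H_1 ≅ Z/2.
  H_2: rank ker ∂_2 − rank ∂_3 = (10 − 10) − 0 = 0, and there is no ∂_3, so H_2 ≅ 0.

As a check, the Euler characteristic is 6 − 15 + 10 = 1, which agrees with 1 − 0 + 0 = 1.
(K is a triangulation of the real projective plane RP^2.)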